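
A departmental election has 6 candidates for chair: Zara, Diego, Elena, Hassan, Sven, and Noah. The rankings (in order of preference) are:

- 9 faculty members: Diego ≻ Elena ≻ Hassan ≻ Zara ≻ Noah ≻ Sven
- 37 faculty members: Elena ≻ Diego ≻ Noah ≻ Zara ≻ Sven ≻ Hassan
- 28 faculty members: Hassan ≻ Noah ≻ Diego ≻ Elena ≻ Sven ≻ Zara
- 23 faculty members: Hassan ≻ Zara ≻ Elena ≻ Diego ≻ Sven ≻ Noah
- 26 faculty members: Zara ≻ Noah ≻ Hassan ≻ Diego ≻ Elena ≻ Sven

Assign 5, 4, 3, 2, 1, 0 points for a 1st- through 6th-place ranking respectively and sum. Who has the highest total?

Zara: 9·2 + 37·2 + 28·0 + 23·4 + 26·5 = 314
Diego: 9·5 + 37·4 + 28·3 + 23·2 + 26·2 = 375
Elena: 9·4 + 37·5 + 28·2 + 23·3 + 26·1 = 372
Hassan: 9·3 + 37·0 + 28·5 + 23·5 + 26·3 = 360
Sven: 9·0 + 37·1 + 28·1 + 23·1 + 26·0 = 88
Noah: 9·1 + 37·3 + 28·4 + 23·0 + 26·4 = 336
Diego has the highest Borda score (375).

Diego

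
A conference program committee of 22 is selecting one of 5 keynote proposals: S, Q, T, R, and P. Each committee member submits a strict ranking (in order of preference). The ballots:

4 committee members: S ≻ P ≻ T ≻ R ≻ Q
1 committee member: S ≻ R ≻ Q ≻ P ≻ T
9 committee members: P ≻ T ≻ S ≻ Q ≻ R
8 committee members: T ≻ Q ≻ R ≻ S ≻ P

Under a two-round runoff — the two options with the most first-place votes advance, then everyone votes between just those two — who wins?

P

Round 1 first-place votes: S 5, Q 0, T 8, R 0, P 9.
P and T advance.
Runoff: P is preferred to T by 14 voters; T by 8.
P wins the runoff.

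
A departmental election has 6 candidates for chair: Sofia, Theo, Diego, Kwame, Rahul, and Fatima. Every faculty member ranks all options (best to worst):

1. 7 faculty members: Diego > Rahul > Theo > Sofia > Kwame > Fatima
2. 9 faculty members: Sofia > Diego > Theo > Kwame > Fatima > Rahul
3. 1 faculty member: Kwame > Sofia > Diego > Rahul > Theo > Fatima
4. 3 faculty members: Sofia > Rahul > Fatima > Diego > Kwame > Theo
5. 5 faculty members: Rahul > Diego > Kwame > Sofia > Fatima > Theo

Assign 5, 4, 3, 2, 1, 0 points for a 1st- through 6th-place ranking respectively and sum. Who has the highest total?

Diego

Sofia: 7·2 + 9·5 + 1·4 + 3·5 + 5·2 = 88
Theo: 7·3 + 9·3 + 1·1 + 3·0 + 5·0 = 49
Diego: 7·5 + 9·4 + 1·3 + 3·2 + 5·4 = 100
Kwame: 7·1 + 9·2 + 1·5 + 3·1 + 5·3 = 48
Rahul: 7·4 + 9·0 + 1·2 + 3·4 + 5·5 = 67
Fatima: 7·0 + 9·1 + 1·0 + 3·3 + 5·1 = 23
Diego has the highest Borda score (100).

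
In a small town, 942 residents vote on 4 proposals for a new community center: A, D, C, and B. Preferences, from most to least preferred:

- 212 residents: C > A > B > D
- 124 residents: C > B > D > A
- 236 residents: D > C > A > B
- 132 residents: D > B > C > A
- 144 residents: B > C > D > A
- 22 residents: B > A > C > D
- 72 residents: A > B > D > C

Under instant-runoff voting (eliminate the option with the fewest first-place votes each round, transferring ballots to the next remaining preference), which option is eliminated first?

A

Round 1: A 72, D 368, C 336, B 166. Eliminate A.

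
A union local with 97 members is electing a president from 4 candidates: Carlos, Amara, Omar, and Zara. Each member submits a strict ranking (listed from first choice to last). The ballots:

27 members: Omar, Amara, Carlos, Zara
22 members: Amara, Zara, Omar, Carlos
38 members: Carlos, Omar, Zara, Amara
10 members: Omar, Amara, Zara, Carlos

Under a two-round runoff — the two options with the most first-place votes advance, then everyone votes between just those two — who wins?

Round 1 first-place votes: Carlos 38, Amara 22, Omar 37, Zara 0.
Carlos and Omar advance.
Runoff: Carlos is preferred to Omar by 38 voters; Omar by 59.
Omar wins the runoff.

Omar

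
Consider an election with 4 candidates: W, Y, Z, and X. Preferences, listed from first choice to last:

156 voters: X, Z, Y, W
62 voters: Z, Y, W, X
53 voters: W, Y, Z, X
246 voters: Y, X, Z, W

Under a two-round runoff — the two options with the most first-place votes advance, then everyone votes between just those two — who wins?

Round 1 first-place votes: W 53, Y 246, Z 62, X 156.
Y and X advance.
Runoff: Y is preferred to X by 361 voters; X by 156.
Y wins the runoff.

Y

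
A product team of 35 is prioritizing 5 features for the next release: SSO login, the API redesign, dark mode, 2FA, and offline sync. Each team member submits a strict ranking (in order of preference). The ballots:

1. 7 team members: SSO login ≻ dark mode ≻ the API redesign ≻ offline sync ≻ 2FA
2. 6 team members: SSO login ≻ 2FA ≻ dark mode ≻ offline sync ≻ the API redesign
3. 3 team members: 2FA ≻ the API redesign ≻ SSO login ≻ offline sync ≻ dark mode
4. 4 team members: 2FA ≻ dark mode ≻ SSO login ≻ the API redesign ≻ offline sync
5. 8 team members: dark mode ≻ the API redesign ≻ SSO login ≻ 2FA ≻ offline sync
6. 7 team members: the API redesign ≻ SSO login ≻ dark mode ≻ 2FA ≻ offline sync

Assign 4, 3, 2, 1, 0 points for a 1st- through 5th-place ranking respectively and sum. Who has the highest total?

SSO login

SSO login: 7·4 + 6·4 + 3·2 + 4·2 + 8·2 + 7·3 = 103
the API redesign: 7·2 + 6·0 + 3·3 + 4·1 + 8·3 + 7·4 = 79
dark mode: 7·3 + 6·2 + 3·0 + 4·3 + 8·4 + 7·2 = 91
2FA: 7·0 + 6·3 + 3·4 + 4·4 + 8·1 + 7·1 = 61
offline sync: 7·1 + 6·1 + 3·1 + 4·0 + 8·0 + 7·0 = 16
SSO login has the highest Borda score (103).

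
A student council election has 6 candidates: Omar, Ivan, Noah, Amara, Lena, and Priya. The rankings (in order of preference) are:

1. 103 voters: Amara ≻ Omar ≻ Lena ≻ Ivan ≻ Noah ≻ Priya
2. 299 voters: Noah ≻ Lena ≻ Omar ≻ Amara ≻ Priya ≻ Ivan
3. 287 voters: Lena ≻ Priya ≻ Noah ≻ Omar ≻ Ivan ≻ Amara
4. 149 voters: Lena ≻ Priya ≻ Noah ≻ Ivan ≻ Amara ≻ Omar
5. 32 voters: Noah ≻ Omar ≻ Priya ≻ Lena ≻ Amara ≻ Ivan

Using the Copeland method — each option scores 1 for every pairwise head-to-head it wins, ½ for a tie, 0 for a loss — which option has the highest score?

Lena

Omar: beats Ivan and Amara; loses to Noah, Lena, and Priya → score 2.
Ivan: beats Amara; loses to Omar, Noah, Lena, and Priya → score 1.
Noah: beats Omar, Ivan, and Amara; loses to Lena and Priya → score 3.
Amara: loses to Omar, Ivan, Noah, Lena, and Priya → score 0.
Lena: beats Omar, Ivan, Noah, Amara, and Priya → score 5.
Priya: beats Omar, Ivan, Noah, and Amara; loses to Lena → score 4.
Lena has the best pairwise record.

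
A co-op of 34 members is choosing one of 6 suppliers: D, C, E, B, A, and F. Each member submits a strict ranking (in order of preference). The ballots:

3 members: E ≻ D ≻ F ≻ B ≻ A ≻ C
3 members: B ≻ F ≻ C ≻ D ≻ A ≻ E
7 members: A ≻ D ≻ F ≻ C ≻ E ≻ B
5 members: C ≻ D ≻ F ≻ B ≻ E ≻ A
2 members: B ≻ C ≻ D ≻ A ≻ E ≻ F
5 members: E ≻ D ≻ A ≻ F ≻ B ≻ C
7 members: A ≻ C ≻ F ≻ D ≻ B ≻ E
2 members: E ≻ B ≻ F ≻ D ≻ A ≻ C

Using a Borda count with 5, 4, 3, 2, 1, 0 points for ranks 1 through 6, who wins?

D

D: 3·4 + 3·2 + 7·4 + 5·4 + 2·3 + 5·4 + 7·2 + 2·2 = 110
C: 3·0 + 3·3 + 7·2 + 5·5 + 2·4 + 5·0 + 7·4 + 2·0 = 84
E: 3·5 + 3·0 + 7·1 + 5·1 + 2·1 + 5·5 + 7·0 + 2·5 = 64
B: 3·2 + 3·5 + 7·0 + 5·2 + 2·5 + 5·1 + 7·1 + 2·4 = 61
A: 3·1 + 3·1 + 7·5 + 5·0 + 2·2 + 5·3 + 7·5 + 2·1 = 97
F: 3·3 + 3·4 + 7·3 + 5·3 + 2·0 + 5·2 + 7·3 + 2·3 = 94
D has the highest Borda score (110).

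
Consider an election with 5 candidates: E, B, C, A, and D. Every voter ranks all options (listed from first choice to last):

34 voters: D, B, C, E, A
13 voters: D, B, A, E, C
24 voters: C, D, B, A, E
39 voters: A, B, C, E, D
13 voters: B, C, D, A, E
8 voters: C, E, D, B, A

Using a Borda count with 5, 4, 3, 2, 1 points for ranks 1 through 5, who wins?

E: 34·2 + 13·2 + 24·1 + 39·2 + 13·1 + 8·4 = 241
B: 34·4 + 13·4 + 24·3 + 39·4 + 13·5 + 8·2 = 497
C: 34·3 + 13·1 + 24·5 + 39·3 + 13·4 + 8·5 = 444
A: 34·1 + 13·3 + 24·2 + 39·5 + 13·2 + 8·1 = 350
D: 34·5 + 13·5 + 24·4 + 39·1 + 13·3 + 8·3 = 433
B has the highest Borda score (497).

B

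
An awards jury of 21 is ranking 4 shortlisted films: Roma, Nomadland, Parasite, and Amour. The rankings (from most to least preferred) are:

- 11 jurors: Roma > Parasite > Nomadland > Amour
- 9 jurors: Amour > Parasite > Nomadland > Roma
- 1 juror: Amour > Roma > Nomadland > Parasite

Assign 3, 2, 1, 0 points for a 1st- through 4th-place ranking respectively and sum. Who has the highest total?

Parasite

Roma: 11·3 + 9·0 + 1·2 = 35
Nomadland: 11·1 + 9·1 + 1·1 = 21
Parasite: 11·2 + 9·2 + 1·0 = 40
Amour: 11·0 + 9·3 + 1·3 = 30
Parasite has the highest Borda score (40).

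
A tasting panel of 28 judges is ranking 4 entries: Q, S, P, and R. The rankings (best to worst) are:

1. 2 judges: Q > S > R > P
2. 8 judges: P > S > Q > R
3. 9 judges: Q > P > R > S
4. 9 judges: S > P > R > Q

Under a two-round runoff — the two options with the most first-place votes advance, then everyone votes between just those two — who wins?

S

Round 1 first-place votes: Q 11, S 9, P 8, R 0.
Q and S advance.
Runoff: Q is preferred to S by 11 voters; S by 17.
S wins the runoff.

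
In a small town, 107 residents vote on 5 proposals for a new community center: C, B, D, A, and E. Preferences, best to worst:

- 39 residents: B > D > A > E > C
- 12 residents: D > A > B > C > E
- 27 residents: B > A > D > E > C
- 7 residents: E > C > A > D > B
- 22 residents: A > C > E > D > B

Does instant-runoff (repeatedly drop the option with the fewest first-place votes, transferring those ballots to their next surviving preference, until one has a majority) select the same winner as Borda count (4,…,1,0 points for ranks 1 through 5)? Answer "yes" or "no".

no

Instant-runoff — R1 C 0, B 66, D 12, A 22, E 7 (B winner). Winner: B.
Borda — scores: C 99, B 288, D 248, A 297, E 138. Winner: A.
The two methods disagree.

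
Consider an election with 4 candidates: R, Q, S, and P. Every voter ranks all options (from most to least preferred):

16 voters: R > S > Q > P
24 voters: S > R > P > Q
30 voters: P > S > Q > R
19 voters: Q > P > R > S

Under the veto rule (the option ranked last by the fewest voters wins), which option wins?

P

Last-place votes: R 30, Q 24, S 19, P 16.
P is ranked last by the fewest voters, so P wins.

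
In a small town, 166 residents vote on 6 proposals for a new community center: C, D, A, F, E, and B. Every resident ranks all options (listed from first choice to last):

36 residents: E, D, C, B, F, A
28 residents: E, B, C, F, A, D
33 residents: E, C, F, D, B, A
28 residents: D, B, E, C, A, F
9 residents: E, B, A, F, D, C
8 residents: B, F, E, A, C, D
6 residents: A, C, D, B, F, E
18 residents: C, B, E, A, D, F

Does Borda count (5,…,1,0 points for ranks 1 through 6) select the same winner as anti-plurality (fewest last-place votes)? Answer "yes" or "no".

no

Borda — scores: C 502, D 395, A 165, F 247, E 692, B 489. Winner: E.
Anti-plurality — last-place votes: C 9, D 36, A 69, F 46, E 6, B 0. Winner: B.
The two methods disagree.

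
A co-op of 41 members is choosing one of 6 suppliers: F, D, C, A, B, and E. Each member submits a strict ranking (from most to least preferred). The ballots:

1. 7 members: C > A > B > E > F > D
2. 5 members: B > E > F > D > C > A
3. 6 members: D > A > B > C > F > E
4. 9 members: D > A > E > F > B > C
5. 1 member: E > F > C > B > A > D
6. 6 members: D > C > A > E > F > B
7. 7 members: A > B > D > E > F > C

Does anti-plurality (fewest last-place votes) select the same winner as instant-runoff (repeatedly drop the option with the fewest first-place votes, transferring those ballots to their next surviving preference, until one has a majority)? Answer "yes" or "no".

Anti-plurality — last-place votes: F 0, D 8, C 16, A 5, B 6, E 6. Winner: F.
Instant-runoff — R1 F 0, D 21, C 7, A 7, B 5, E 1 (D winner). Winner: D.
The two methods disagree.

no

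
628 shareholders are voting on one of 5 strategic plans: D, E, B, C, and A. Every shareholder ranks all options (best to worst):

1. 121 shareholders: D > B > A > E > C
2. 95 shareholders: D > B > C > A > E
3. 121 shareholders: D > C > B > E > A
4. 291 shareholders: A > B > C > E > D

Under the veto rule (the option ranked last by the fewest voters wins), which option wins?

B

Last-place votes: D 291, E 95, B 0, C 121, A 121.
B is ranked last by the fewest voters, so B wins.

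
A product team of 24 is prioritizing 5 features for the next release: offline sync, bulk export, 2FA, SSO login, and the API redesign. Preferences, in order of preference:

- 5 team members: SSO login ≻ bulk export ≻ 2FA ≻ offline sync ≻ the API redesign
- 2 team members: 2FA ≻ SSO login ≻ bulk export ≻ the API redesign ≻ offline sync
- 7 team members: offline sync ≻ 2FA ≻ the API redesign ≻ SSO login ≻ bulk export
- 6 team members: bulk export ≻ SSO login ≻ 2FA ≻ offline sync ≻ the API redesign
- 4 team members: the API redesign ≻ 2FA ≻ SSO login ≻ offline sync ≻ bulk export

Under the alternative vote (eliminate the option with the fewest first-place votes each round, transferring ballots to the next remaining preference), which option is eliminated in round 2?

Round 1: offline sync 7, bulk export 6, 2FA 2, SSO login 5, the API redesign 4. Eliminate 2FA.
Round 2: offline sync 7, bulk export 6, SSO login 7, the API redesign 4. Eliminate the API redesign.

the API redesign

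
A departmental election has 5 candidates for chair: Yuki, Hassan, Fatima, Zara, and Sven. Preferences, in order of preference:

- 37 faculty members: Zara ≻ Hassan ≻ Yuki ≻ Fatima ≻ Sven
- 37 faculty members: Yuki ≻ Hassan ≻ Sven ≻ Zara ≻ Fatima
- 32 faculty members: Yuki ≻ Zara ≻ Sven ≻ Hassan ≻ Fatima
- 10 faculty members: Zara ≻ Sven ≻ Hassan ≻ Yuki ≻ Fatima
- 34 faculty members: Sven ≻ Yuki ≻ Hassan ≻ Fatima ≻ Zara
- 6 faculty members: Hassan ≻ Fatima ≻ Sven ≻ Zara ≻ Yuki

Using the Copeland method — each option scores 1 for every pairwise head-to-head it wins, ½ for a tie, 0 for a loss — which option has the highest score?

Yuki

Yuki: beats Hassan, Fatima, Zara, and Sven → score 4.
Hassan: beats Fatima and Sven; loses to Yuki and Zara → score 2.
Fatima: loses to Yuki, Hassan, Zara, and Sven → score 0.
Zara: beats Hassan, Fatima, and Sven; loses to Yuki → score 3.
Sven: beats Fatima; loses to Yuki, Hassan, and Zara → score 1.
Yuki has the best pairwise record.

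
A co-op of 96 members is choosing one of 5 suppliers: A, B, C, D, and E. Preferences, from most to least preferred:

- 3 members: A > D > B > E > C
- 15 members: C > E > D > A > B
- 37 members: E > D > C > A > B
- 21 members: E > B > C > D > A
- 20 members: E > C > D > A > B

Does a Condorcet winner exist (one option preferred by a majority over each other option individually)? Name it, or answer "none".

E vs A: 93–3 for E.
E vs B: 93–3 for E.
E vs C: 81–15 for E.
E vs D: 93–3 for E.
E beats every other option head-to-head.

E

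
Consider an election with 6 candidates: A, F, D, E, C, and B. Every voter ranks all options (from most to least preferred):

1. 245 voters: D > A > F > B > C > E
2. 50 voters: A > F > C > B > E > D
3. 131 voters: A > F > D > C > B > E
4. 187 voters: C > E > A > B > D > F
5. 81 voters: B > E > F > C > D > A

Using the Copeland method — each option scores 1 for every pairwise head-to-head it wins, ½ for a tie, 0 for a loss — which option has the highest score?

A

A: beats F, D, E, C, and B → score 5.
F: beats E, C, and B; loses to A and D → score 3.
D: beats F, E, C, and B; loses to A → score 4.
E: loses to A, F, D, C, and B → score 0.
C: beats E and B; loses to A, F, and D → score 2.
B: beats E; loses to A, F, D, and C → score 1.
A has the best pairwise record.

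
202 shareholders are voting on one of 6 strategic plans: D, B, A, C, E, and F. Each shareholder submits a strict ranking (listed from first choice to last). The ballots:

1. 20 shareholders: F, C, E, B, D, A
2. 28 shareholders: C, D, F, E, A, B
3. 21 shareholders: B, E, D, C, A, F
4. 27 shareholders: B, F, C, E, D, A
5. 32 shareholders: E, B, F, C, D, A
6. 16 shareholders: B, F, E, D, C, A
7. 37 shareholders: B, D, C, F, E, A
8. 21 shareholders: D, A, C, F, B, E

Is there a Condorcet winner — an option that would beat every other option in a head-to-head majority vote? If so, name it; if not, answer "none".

B vs D: 153–49 for B.
B vs A: 153–49 for B.
B vs C: 133–69 for B.
B vs E: 122–80 for B.
B vs F: 133–69 for B.
B beats every other option head-to-head.

B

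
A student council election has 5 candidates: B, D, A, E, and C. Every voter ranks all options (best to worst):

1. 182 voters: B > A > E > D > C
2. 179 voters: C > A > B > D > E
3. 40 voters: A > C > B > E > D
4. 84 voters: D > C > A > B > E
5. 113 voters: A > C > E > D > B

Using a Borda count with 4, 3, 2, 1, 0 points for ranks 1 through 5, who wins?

B: 182·4 + 179·2 + 40·2 + 84·1 + 113·0 = 1250
D: 182·1 + 179·1 + 40·0 + 84·4 + 113·1 = 810
A: 182·3 + 179·3 + 40·4 + 84·2 + 113·4 = 1863
E: 182·2 + 179·0 + 40·1 + 84·0 + 113·2 = 630
C: 182·0 + 179·4 + 40·3 + 84·3 + 113·3 = 1427
A has the highest Borda score (1863).

A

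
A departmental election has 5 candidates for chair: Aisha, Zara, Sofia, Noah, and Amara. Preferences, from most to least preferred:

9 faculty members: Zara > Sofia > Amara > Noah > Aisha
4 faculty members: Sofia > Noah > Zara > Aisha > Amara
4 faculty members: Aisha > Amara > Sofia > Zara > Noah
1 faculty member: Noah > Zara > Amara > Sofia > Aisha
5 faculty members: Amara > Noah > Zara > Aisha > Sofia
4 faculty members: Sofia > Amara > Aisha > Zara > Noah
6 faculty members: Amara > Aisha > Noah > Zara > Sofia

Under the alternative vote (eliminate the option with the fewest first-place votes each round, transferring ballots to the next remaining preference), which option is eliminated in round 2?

Round 1: Aisha 4, Zara 9, Sofia 8, Noah 1, Amara 11. Eliminate Noah.
Round 2: Aisha 4, Zara 10, Sofia 8, Amara 11. Eliminate Aisha.

Aisha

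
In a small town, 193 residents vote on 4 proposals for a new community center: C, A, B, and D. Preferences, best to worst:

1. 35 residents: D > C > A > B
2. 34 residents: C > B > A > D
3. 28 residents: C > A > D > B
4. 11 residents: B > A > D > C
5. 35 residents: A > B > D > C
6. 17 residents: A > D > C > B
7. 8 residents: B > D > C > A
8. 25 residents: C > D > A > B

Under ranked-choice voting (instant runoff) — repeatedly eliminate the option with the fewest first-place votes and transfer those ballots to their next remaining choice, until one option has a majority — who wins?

Round 1: C 87, A 52, B 19, D 35. Eliminate B.
Round 2: C 87, A 63, D 43. Eliminate D.
Round 3: C 130, A 63. C has a majority.

C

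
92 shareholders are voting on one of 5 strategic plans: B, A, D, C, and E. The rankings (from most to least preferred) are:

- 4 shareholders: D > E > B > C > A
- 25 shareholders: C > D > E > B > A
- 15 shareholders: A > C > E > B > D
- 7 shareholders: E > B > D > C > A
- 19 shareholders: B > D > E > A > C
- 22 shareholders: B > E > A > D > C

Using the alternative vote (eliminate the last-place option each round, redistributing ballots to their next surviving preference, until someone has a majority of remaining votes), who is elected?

B

Round 1: B 41, A 15, D 4, C 25, E 7. Eliminate D.
Round 2: B 41, A 15, C 25, E 11. Eliminate E.
Round 3: B 52, A 15, C 25. B has a majority.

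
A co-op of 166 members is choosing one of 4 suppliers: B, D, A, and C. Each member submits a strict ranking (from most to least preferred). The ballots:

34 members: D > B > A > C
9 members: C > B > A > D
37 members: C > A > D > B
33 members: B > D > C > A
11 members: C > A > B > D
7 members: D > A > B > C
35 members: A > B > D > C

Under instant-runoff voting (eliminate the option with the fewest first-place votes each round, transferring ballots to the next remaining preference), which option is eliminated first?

B

Round 1: B 33, D 41, A 35, C 57. Eliminate B.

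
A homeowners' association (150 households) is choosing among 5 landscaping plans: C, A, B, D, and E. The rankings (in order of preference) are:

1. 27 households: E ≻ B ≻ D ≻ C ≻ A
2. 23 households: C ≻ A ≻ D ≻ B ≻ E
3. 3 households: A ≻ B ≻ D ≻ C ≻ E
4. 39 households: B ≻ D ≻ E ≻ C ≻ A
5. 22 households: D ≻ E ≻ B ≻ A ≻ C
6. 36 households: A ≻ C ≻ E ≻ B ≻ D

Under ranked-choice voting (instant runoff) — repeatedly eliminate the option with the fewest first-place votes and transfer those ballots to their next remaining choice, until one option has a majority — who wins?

Round 1: C 23, A 39, B 39, D 22, E 27. Eliminate D.
Round 2: C 23, A 39, B 39, E 49. Eliminate C.
Round 3: A 62, B 39, E 49. Eliminate B.
Round 4: A 62, E 88. E has a majority.

E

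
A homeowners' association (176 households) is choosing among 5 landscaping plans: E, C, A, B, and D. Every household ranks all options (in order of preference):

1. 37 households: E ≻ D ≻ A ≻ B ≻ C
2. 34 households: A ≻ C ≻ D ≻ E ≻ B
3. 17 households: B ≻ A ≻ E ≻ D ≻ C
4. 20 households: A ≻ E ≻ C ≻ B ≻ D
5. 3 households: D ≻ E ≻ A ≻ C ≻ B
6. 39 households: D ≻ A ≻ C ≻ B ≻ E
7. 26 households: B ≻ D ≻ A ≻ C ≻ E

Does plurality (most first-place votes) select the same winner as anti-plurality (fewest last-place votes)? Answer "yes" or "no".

yes

Plurality — first-place votes: E 37, C 0, A 54, B 43, D 42. Winner: A.
Anti-plurality — last-place votes: E 65, C 54, A 0, B 37, D 20. Winner: A.
The two methods agree.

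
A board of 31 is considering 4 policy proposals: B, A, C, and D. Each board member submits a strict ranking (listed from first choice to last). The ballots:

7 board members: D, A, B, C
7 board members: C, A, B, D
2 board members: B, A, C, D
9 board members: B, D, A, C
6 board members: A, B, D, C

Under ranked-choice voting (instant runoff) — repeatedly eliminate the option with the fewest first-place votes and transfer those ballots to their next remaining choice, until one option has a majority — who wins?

Round 1: B 11, A 6, C 7, D 7. Eliminate A.
Round 2: B 17, C 7, D 7. B has a majority.

B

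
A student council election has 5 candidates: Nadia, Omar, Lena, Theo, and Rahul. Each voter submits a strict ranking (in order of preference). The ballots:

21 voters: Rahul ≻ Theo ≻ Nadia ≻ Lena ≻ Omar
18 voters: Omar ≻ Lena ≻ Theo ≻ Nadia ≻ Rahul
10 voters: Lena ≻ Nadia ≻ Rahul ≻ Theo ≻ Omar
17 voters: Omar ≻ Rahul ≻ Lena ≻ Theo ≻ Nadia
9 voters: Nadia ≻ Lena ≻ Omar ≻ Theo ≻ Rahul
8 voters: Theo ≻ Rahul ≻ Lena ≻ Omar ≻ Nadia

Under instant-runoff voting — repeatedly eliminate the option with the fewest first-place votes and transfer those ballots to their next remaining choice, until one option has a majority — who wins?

Omar

Round 1: Nadia 9, Omar 35, Lena 10, Theo 8, Rahul 21. Eliminate Theo.
Round 2: Nadia 9, Omar 35, Lena 10, Rahul 29. Eliminate Nadia.
Round 3: Omar 35, Lena 19, Rahul 29. Eliminate Lena.
Round 4: Omar 44, Rahul 39. Omar has a majority.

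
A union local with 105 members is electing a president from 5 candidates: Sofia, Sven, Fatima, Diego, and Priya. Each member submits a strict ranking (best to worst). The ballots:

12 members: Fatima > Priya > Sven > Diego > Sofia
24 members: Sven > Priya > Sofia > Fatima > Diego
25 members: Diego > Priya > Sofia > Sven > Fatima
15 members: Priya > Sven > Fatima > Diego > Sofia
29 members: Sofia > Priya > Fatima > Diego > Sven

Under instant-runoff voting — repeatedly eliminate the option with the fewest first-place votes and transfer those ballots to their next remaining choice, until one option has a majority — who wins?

Round 1: Sofia 29, Sven 24, Fatima 12, Diego 25, Priya 15. Eliminate Fatima.
Round 2: Sofia 29, Sven 24, Diego 25, Priya 27. Eliminate Sven.
Round 3: Sofia 29, Diego 25, Priya 51. Eliminate Diego.
Round 4: Sofia 29, Priya 76. Priya has a majority.

Priya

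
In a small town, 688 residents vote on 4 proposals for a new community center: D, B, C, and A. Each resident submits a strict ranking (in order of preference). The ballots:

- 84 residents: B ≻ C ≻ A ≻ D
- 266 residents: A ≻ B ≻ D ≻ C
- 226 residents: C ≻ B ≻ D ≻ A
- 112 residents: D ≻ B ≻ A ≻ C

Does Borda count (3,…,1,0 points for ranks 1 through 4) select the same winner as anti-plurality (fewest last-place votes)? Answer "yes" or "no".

yes

Borda — scores: D 828, B 1460, C 846, A 994. Winner: B.
Anti-plurality — last-place votes: D 84, B 0, C 378, A 226. Winner: B.
The two methods agree.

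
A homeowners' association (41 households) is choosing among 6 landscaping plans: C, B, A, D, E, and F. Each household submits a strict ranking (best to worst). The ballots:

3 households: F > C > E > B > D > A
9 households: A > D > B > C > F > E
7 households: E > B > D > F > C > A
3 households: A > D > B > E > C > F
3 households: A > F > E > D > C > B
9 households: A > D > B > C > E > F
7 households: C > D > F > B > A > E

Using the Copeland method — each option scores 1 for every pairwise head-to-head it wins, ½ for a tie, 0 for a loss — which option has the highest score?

A

C: beats E and F; loses to B, A, and D → score 2.
B: beats C, E, and F; loses to A and D → score 3.
A: beats C, B, D, E, and F → score 5.
D: beats C, B, E, and F; loses to A → score 4.
E: loses to C, B, A, D, and F → score 0.
F: beats E; loses to C, B, A, and D → score 1.
A has the best pairwise record.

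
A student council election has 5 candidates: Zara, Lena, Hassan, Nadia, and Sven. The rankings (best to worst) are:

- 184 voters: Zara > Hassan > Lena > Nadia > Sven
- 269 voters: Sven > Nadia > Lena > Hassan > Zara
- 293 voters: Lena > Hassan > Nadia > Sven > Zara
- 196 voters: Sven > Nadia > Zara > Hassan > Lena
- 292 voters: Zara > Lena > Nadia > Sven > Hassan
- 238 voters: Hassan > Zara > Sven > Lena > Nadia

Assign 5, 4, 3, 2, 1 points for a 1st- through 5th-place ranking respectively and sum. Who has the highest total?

Lena

Zara: 184·5 + 269·1 + 293·1 + 196·3 + 292·5 + 238·4 = 4482
Lena: 184·3 + 269·3 + 293·5 + 196·1 + 292·4 + 238·2 = 4664
Hassan: 184·4 + 269·2 + 293·4 + 196·2 + 292·1 + 238·5 = 4320
Nadia: 184·2 + 269·4 + 293·3 + 196·4 + 292·3 + 238·1 = 4221
Sven: 184·1 + 269·5 + 293·2 + 196·5 + 292·2 + 238·3 = 4393
Lena has the highest Borda score (4664).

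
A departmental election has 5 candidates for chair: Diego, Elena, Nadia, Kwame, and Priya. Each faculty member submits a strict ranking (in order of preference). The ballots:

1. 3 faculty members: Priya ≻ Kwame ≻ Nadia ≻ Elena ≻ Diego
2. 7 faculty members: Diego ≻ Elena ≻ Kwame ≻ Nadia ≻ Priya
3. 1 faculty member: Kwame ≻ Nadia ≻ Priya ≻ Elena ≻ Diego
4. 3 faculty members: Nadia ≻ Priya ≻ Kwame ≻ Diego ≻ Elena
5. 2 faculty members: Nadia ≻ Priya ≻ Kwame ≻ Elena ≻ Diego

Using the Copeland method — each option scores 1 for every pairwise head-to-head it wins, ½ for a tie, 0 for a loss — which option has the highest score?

Diego: beats Elena; loses to Nadia, Kwame, and Priya → score 1.
Elena: loses to Diego, Nadia, Kwame, and Priya → score 0.
Nadia: beats Diego, Elena, and Priya; loses to Kwame → score 3.
Kwame: beats Diego, Elena, and Nadia; ties Priya → score 3.5.
Priya: beats Diego and Elena; ties Kwame; loses to Nadia → score 2.5.
Kwame has the best pairwise record.

Kwame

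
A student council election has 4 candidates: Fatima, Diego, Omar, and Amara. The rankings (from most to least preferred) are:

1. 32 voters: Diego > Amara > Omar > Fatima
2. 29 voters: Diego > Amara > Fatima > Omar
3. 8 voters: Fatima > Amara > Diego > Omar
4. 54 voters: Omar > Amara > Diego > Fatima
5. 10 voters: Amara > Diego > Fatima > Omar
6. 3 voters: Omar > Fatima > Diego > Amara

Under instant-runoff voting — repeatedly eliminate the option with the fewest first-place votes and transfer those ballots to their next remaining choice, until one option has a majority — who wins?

Diego

Round 1: Fatima 8, Diego 61, Omar 57, Amara 10. Eliminate Fatima.
Round 2: Diego 61, Omar 57, Amara 18. Eliminate Amara.
Round 3: Diego 79, Omar 57. Diego has a majority.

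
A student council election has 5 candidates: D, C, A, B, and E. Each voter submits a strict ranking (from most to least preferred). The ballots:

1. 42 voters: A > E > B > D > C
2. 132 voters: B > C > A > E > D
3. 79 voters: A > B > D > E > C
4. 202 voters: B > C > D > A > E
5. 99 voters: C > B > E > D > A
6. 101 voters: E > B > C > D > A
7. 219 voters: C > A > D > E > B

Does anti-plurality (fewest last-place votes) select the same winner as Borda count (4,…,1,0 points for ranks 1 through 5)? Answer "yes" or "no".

Anti-plurality — last-place votes: D 132, C 121, A 200, B 219, E 202. Winner: C.
Borda — scores: D 1242, C 2476, A 1607, B 2257, E 1158. Winner: C.
The two methods agree.

yes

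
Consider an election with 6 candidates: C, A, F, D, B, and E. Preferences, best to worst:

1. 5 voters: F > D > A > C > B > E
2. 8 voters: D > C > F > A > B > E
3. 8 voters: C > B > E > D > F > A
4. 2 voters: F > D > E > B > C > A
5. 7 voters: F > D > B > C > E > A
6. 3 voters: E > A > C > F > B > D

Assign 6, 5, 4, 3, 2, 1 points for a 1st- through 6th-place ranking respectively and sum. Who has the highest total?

C: 5·3 + 8·5 + 8·6 + 2·2 + 7·3 + 3·4 = 140
A: 5·4 + 8·3 + 8·1 + 2·1 + 7·1 + 3·5 = 76
F: 5·6 + 8·4 + 8·2 + 2·6 + 7·6 + 3·3 = 141
D: 5·5 + 8·6 + 8·3 + 2·5 + 7·5 + 3·1 = 145
B: 5·2 + 8·2 + 8·5 + 2·3 + 7·4 + 3·2 = 106
E: 5·1 + 8·1 + 8·4 + 2·4 + 7·2 + 3·6 = 85
D has the highest Borda score (145).

D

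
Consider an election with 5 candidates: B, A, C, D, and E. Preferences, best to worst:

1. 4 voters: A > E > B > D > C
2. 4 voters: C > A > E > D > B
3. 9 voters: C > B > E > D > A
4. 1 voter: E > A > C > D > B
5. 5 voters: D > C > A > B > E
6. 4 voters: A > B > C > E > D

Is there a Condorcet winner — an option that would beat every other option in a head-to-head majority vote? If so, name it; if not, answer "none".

C vs B: 19–8 for C.
C vs A: 18–9 for C.
C vs D: 18–9 for C.
C vs E: 22–5 for C.
C beats every other option head-to-head.

C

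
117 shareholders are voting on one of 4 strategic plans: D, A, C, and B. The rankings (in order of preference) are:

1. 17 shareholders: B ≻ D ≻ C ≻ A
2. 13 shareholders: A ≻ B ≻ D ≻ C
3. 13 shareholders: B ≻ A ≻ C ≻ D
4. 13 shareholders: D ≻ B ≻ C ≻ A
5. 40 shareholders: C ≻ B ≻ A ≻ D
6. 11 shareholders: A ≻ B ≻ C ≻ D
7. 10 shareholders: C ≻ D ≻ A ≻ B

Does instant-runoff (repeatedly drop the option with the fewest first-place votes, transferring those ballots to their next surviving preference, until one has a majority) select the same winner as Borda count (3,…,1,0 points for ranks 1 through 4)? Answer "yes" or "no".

yes

Instant-runoff — R1 D 13, A 24, C 50, B 30 (D out); R2 A 24, C 50, B 43 (A out); R3 C 50, B 67 (B winner). Winner: B.
Borda — scores: D 106, A 148, C 204, B 244. Winner: B.
The two methods agree.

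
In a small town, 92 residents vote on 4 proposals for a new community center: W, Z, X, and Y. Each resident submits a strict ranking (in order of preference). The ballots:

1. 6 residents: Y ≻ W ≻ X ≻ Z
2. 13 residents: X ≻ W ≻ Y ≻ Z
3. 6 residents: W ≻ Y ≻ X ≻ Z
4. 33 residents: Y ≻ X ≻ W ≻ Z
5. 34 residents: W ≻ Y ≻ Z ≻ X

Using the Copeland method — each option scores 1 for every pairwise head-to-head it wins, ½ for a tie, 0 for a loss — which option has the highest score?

W

W: beats Z and Y; ties X → score 2.5.
Z: loses to W, X, and Y → score 0.
X: beats Z; ties W; loses to Y → score 1.5.
Y: beats Z and X; loses to W → score 2.
W has the best pairwise record.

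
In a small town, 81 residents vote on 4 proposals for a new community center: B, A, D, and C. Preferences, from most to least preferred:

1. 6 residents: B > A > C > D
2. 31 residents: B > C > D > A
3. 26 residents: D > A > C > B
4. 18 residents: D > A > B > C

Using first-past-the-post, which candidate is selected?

First-place votes: B 37, A 0, D 44, C 0.
D has the most first-place votes.

D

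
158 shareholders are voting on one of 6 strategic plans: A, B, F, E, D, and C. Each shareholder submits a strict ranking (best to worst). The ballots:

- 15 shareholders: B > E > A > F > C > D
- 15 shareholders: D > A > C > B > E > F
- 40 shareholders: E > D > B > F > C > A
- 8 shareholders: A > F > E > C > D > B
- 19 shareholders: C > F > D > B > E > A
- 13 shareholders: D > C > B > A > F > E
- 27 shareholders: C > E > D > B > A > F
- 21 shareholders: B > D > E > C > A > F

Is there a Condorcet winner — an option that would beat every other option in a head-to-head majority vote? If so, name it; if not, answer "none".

Checking pairwise contests:
B beats A 135–23.
D beats B 122–36.
A beats F 99–59.
B beats E 83–75.
E beats D 90–68.
E beats C 84–74.
Every option loses at least one head-to-head, so there is no Condorcet winner.

none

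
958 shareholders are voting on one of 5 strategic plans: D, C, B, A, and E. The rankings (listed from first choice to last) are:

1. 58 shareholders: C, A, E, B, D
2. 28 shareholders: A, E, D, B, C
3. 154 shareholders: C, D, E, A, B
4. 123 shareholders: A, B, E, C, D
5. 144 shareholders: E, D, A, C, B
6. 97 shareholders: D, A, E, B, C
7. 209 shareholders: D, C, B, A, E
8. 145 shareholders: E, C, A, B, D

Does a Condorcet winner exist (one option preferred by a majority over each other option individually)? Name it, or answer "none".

Checking pairwise contests:
C beats D 480–478.
E beats C 537–421.
D beats B 632–326.
D beats A 604–354.
A beats E 515–443.
Every option loses at least one head-to-head, so there is no Condorcet winner.

none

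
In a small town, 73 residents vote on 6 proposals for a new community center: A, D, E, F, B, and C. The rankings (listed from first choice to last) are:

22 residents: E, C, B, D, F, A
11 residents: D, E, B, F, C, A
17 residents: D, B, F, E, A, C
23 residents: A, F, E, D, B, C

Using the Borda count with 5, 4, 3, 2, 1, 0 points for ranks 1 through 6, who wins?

E

A: 22·0 + 11·0 + 17·1 + 23·5 = 132
D: 22·2 + 11·5 + 17·5 + 23·2 = 230
E: 22·5 + 11·4 + 17·2 + 23·3 = 257
F: 22·1 + 11·2 + 17·3 + 23·4 = 187
B: 22·3 + 11·3 + 17·4 + 23·1 = 190
C: 22·4 + 11·1 + 17·0 + 23·0 = 99
E has the highest Borda score (257).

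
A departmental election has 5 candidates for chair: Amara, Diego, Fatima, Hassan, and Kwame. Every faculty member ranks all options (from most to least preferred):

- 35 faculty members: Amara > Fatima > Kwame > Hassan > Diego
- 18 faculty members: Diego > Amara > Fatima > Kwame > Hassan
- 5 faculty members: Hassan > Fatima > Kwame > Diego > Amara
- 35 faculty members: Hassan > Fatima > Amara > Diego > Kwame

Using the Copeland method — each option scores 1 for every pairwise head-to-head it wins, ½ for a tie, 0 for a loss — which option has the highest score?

Amara

Amara: beats Diego, Fatima, Hassan, and Kwame → score 4.
Diego: beats Kwame; loses to Amara, Fatima, and Hassan → score 1.
Fatima: beats Diego, Hassan, and Kwame; loses to Amara → score 3.
Hassan: beats Diego; loses to Amara, Fatima, and Kwame → score 1.
Kwame: beats Hassan; loses to Amara, Diego, and Fatima → score 1.
Amara has the best pairwise record.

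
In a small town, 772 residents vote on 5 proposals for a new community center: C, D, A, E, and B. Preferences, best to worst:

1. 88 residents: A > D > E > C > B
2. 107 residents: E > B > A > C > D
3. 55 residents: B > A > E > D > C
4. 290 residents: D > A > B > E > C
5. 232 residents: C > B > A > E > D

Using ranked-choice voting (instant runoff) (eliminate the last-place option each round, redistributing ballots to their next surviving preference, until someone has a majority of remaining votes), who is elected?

A

Round 1: C 232, D 290, A 88, E 107, B 55. Eliminate B.
Round 2: C 232, D 290, A 143, E 107. Eliminate E.
Round 3: C 232, D 290, A 250. Eliminate C.
Round 4: D 290, A 482. A has a majority.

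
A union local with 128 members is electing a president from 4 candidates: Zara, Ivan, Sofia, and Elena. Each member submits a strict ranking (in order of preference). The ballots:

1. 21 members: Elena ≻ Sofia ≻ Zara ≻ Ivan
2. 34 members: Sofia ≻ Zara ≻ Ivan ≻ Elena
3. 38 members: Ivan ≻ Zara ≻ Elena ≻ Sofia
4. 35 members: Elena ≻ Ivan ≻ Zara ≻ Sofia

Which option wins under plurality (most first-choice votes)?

First-place votes: Zara 0, Ivan 38, Sofia 34, Elena 56.
Elena has the most first-place votes.

Elena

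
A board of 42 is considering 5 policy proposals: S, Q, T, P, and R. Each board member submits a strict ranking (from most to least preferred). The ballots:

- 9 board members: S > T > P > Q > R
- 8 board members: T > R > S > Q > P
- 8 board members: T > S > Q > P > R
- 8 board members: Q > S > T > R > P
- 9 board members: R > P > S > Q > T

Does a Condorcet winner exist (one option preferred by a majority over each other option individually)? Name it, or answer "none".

S

S vs Q: 34–8 for S.
S vs T: 26–16 for S.
S vs P: 33–9 for S.
S vs R: 25–17 for S.
S beats every other option head-to-head.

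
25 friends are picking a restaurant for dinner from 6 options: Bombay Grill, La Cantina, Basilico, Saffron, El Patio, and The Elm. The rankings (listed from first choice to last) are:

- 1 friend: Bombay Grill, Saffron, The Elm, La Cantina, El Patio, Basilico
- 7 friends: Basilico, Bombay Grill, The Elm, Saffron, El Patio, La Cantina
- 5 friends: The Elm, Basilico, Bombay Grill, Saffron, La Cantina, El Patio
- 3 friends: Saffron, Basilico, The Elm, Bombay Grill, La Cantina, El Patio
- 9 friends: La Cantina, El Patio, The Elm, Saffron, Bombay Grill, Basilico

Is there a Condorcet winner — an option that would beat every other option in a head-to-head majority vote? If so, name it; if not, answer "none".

The Elm

The Elm vs Bombay Grill: 17–8 for The Elm.
The Elm vs La Cantina: 16–9 for The Elm.
The Elm vs Basilico: 15–10 for The Elm.
The Elm vs Saffron: 21–4 for The Elm.
The Elm vs El Patio: 16–9 for The Elm.
The Elm beats every other option head-to-head.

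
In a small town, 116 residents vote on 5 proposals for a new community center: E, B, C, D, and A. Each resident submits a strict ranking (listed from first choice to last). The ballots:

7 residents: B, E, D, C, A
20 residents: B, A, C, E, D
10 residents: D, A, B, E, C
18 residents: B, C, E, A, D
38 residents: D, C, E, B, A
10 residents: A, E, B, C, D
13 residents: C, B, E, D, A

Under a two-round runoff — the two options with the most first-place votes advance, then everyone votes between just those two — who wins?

Round 1 first-place votes: E 0, B 45, C 13, D 48, A 10.
D and B advance.
Runoff: D is preferred to B by 48 voters; B by 68.
B wins the runoff.

B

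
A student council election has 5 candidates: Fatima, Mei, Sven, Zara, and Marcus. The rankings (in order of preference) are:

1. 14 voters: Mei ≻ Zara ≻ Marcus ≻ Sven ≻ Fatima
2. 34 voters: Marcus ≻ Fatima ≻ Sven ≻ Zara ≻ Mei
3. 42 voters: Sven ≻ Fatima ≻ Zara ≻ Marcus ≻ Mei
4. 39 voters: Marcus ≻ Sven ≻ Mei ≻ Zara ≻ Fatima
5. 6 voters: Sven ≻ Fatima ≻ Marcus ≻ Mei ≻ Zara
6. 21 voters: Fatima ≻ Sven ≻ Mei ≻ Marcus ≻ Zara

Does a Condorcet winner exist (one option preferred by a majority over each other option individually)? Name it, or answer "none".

Marcus vs Fatima: 87–69 for Marcus.
Marcus vs Mei: 121–35 for Marcus.
Marcus vs Sven: 87–69 for Marcus.
Marcus vs Zara: 100–56 for Marcus.
Marcus beats every other option head-to-head.

Marcus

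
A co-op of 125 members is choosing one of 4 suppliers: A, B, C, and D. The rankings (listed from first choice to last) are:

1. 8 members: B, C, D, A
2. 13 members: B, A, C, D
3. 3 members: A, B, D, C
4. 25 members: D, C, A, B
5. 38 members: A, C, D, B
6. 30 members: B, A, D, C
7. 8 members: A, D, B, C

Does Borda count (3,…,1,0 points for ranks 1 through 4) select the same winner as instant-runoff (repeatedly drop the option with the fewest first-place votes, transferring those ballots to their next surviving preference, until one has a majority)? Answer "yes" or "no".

yes

Borda — scores: A 258, B 167, C 155, D 170. Winner: A.
Instant-runoff — R1 A 49, B 51, C 0, D 25 (C out); R2 A 49, B 51, D 25 (D out); R3 A 74, B 51 (A winner). Winner: A.
The two methods agree.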